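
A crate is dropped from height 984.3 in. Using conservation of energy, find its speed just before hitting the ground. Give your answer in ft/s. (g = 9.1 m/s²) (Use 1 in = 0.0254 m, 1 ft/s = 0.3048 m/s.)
Convert to SI: h = 25.0012 m
mgh = ½mv² ⇒ v = √(2gh) = √(2·9.1·25.0012) = 21.3312 m/s = 69.98 ft/s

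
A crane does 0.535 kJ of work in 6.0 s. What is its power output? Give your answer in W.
Convert to SI: W = 535.0 J, t = 6.0 s
P = W/t = 535.0/6.0 = 89.17 W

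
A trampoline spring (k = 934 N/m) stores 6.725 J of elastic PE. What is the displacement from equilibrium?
x = √(2·PE/k) = √(2·6.725/934) = 0.12 m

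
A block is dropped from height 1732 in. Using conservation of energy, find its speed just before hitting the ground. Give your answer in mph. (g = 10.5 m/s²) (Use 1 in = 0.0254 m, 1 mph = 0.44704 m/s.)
Convert to SI: h = 43.9928 m
mgh = ½mv² ⇒ v = √(2gh) = √(2·10.5·43.9928) = 30.3949 m/s = 67.99 mph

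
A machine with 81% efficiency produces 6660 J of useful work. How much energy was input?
W_in = W_out/η = 6660/0.81 = 8222 J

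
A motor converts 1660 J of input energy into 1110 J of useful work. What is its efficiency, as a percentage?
η = W_out/W_in = 1110/1660 = 66.87%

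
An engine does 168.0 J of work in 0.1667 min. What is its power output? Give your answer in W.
Convert to SI: W = 168.0 J, t = 10.002 s
P = W/t = 168.0/10.002 = 16.8 W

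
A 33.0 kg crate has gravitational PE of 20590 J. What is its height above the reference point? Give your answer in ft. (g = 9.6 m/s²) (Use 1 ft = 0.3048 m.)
h = PE/(mg) = 20590.0/(33.0·9.6) = 64.9937 m = 213.2 ft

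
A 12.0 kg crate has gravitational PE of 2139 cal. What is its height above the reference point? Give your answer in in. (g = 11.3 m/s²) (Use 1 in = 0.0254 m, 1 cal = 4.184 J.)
Convert to SI: m = 12.0 kg, PE = 8949.58 J
h = PE/(mg) = 8949.58/(12.0·11.3) = 65.9998 m = 2598 in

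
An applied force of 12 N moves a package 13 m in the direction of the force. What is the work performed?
W = F·d = (12)(13) = 156.0 J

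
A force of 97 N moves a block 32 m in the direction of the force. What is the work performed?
W = F·d = (97)(32) = 3104 J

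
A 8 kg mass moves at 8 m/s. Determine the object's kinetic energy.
KE = ½mv² = ½(8)(8)² = 256.0 J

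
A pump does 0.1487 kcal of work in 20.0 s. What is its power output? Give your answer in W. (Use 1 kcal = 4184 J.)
Convert to SI: W = 622.161 J, t = 20.0 s
P = W/t = 622.161/20.0 = 31.11 W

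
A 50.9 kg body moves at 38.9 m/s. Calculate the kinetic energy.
KE = ½mv² = ½(50.9)(38.9)² = 38510 J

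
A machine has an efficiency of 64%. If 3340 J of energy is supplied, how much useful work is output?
W_out = η·W_in = 0.64·3340 = 2137.6 J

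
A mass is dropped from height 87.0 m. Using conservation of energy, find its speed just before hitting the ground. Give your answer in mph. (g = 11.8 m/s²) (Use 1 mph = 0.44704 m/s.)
mgh = ½mv² ⇒ v = √(2gh) = √(2·11.8·87.0) = 45.3122 m/s = 101.4 mph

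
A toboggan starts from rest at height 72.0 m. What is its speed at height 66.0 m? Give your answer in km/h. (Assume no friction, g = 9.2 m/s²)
mgh₁ = mgh₂ + ½mv² ⇒ v = √(2g(h₁−h₂)) = √(2·9.2·6.0) = 10.5071 m/s = 37.83 km/h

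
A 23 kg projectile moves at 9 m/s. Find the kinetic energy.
KE = ½mv² = ½(23)(9)² = 931.5 J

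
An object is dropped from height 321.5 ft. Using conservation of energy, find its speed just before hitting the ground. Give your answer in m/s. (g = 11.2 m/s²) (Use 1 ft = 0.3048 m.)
Convert to SI: h = 97.9932 m
mgh = ½mv² ⇒ v = √(2gh) = √(2·11.2·97.9932) = 46.85 m/s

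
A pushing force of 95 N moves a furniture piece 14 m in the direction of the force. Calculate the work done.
W = F·d = (95)(14) = 1330 J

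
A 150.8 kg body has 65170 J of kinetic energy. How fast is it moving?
v = √(2·KE/m) = √(2·65170/150.8) = 29.4 m/s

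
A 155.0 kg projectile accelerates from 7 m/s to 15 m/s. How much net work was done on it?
W = ΔKE = ½m(v₂² − v₁²) = ½(155.0)(15² − 7²) = 13640.0 J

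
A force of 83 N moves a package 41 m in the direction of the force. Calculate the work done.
W = F·d = (83)(41) = 3403 J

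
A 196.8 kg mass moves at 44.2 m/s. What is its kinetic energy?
KE = ½mv² = ½(196.8)(44.2)² = 192200 J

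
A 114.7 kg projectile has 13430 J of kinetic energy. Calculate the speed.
v = √(2·KE/m) = √(2·13430/114.7) = 15.3 m/s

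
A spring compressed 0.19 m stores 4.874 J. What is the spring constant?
k = 2·PE/x² = 2·4.874/(0.19)² = 270.0 N/m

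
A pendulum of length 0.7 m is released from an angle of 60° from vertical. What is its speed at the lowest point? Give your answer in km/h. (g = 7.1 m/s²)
h = L(1 − cosθ) = 0.7(1 − cos60°) = 0.35 m
v = √(2gh) = √(2·7.1·0.35) = 2.22935 m/s = 8.026 km/h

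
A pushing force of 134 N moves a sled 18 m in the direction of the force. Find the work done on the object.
W = F·d = (134)(18) = 2412 J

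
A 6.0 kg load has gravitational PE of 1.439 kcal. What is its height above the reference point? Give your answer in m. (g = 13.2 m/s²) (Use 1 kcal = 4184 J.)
Convert to SI: m = 6.0 kg, PE = 6020.78 J
h = PE/(mg) = 6020.78/(6.0·13.2) = 76.02 m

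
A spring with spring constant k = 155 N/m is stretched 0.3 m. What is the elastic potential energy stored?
PE = ½kx² = ½(155)(0.3)² = 6.975 J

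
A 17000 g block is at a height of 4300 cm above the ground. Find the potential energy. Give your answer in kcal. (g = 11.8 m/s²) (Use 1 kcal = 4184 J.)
Convert to SI: m = 17.0 kg, h = 43.0 m
PE = mgh = (17.0)(11.8)(43.0) = 8625.8 J = 2.062 kcal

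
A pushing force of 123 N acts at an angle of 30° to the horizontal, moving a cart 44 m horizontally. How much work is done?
W = F·d·cosθ = (123)(44)cos(30°) = 4687 J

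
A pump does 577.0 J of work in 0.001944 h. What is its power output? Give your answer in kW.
Convert to SI: W = 577.0 J, t = 6.9984 s
P = W/t = 577.0/6.9984 = 82.4474 W = 0.08245 kW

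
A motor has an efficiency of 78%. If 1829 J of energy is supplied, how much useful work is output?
W_out = η·W_in = 0.78·1829 = 1426.62 J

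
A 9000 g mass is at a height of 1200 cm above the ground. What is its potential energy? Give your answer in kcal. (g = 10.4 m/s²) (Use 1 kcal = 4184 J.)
Convert to SI: m = 9.0 kg, h = 12.0 m
PE = mgh = (9.0)(10.4)(12.0) = 1123.2 J = 0.2685 kcal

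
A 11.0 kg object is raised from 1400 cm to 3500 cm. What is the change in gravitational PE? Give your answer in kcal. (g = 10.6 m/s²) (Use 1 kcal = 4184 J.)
Convert to SI: m = 11.0 kg, Δh = 21.0 m
ΔPE = mgΔh = (11.0)(10.6)(21.0) = 2448.6 J = 0.5852 kcal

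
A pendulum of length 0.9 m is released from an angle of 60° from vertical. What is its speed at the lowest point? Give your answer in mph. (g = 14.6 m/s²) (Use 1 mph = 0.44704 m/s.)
h = L(1 − cosθ) = 0.9(1 − cos60°) = 0.45 m
v = √(2gh) = √(2·14.6·0.45) = 3.62491 m/s = 8.109 mph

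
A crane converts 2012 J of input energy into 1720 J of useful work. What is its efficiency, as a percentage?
η = W_out/W_in = 1720/2012 = 85.49%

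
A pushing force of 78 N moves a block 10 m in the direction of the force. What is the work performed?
W = F·d = (78)(10) = 780.0 J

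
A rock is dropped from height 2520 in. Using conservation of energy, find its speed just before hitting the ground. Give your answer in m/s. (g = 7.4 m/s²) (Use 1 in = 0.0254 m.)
Convert to SI: h = 64.008 m
mgh = ½mv² ⇒ v = √(2gh) = √(2·7.4·64.008) = 30.78 m/s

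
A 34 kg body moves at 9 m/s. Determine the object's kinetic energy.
KE = ½mv² = ½(34)(9)² = 1377.0 J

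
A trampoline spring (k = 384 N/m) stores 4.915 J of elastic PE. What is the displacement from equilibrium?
x = √(2·PE/k) = √(2·4.915/384) = 0.16 m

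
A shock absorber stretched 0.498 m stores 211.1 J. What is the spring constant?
k = 2·PE/x² = 2·211.1/(0.498)² = 1702 N/m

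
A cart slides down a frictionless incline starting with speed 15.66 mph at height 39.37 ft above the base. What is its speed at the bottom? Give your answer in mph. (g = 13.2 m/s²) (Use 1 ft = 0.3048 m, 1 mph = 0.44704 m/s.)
Convert to SI: v₀ = 7.00065 m/s, h = 12.0 m
½mv₀² + mgh = ½mv² ⇒ v = √(v₀² + 2gh) = √(7.00065² + 2·13.2·12.0) = 19.1261 m/s = 42.78 mph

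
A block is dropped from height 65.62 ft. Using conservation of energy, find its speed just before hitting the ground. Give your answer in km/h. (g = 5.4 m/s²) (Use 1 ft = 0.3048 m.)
Convert to SI: h = 20.001 m
mgh = ½mv² ⇒ v = √(2gh) = √(2·5.4·20.001) = 14.6973 m/s = 52.91 km/h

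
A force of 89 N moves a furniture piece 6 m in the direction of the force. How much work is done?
W = F·d = (89)(6) = 534.0 J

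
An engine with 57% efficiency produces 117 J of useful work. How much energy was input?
W_in = W_out/η = 117/0.57 = 205.3 J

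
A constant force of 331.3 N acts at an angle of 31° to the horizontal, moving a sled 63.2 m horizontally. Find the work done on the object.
W = F·d·cosθ = (331.3)(63.2)cos(31°) = 17950 J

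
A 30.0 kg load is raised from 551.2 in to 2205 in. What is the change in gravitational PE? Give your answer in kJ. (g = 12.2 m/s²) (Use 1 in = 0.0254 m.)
Convert to SI: m = 30.0 kg, Δh = 42.0065 m
ΔPE = mgΔh = (30.0)(12.2)(42.0065) = 15374.4 J = 15.37 kJ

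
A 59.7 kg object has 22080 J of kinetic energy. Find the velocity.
v = √(2·KE/m) = √(2·22080/59.7) = 27.2 m/s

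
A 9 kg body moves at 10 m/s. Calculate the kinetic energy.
KE = ½mv² = ½(9)(10)² = 450.0 J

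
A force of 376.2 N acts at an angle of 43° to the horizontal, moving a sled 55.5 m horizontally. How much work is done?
W = F·d·cosθ = (376.2)(55.5)cos(43°) = 15270 J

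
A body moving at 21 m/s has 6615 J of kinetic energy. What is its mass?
m = 2·KE/v² = 2·6615/(21)² = 30.0 kg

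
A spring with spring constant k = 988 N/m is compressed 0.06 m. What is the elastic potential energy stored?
PE = ½kx² = ½(988)(0.06)² = 1.778 J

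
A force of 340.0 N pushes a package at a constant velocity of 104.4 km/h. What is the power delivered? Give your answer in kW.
Convert to SI: F = 340.0 N, v = 29.0 m/s
P = Fv = (340.0)(29.0) = 9860.0 W = 9.86 kW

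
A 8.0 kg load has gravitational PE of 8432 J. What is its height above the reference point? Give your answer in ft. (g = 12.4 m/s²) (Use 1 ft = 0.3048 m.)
h = PE/(mg) = 8432.0/(8.0·12.4) = 85.0 m = 278.9 ft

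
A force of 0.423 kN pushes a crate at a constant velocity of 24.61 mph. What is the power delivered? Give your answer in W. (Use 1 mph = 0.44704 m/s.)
Convert to SI: F = 423.0 N, v = 11.0017 m/s
P = Fv = (423.0)(11.0017) = 4654 W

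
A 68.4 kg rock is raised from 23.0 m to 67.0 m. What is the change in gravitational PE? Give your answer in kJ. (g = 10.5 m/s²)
ΔPE = mgΔh = (68.4)(10.5)(44.0) = 31600.8 J = 31.6 kJ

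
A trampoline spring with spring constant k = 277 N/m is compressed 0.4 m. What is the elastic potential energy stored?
PE = ½kx² = ½(277)(0.4)² = 22.16 J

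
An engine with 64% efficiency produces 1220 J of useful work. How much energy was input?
W_in = W_out/η = 1220/0.64 = 1906 J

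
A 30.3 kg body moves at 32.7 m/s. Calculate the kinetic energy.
KE = ½mv² = ½(30.3)(32.7)² = 16200 J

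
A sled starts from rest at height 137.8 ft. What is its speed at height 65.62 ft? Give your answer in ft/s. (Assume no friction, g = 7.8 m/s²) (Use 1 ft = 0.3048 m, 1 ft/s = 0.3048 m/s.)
Convert to SI: h₁−h₂ = 22.0005 m
mgh₁ = mgh₂ + ½mv² ⇒ v = √(2g(h₁−h₂)) = √(2·7.8·22.0005) = 18.5259 m/s = 60.78 ft/s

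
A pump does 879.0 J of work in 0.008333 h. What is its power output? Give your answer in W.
Convert to SI: W = 879.0 J, t = 29.9988 s
P = W/t = 879.0/29.9988 = 29.3 W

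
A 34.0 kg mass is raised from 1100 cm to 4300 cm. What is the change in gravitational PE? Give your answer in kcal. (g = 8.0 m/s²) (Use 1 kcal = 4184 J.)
Convert to SI: m = 34.0 kg, Δh = 32.0 m
ΔPE = mgΔh = (34.0)(8.0)(32.0) = 8704.0 J = 2.08 kcal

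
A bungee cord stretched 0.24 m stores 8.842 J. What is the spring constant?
k = 2·PE/x² = 2·8.842/(0.24)² = 307.0 N/m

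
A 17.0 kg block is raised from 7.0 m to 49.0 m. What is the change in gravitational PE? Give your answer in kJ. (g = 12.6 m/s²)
ΔPE = mgΔh = (17.0)(12.6)(42.0) = 8996.4 J = 8.996 kJ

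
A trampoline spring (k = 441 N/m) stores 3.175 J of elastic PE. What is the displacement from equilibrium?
x = √(2·PE/k) = √(2·3.175/441) = 0.12 m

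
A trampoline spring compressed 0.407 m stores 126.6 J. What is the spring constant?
k = 2·PE/x² = 2·126.6/(0.407)² = 1529 N/m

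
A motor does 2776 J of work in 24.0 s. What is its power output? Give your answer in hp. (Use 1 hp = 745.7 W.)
P = W/t = 2776.0/24.0 = 115.667 W = 0.1551 hp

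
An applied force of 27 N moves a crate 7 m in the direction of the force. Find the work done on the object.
W = F·d = (27)(7) = 189.0 J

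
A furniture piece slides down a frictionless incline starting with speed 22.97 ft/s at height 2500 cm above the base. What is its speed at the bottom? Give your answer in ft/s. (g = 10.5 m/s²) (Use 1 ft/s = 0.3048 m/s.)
Convert to SI: v₀ = 7.00126 m/s, h = 25.0 m
½mv₀² + mgh = ½mv² ⇒ v = √(v₀² + 2gh) = √(7.00126² + 2·10.5·25.0) = 23.9587 m/s = 78.6 ft/s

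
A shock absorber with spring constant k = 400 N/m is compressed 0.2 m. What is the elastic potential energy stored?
PE = ½kx² = ½(400)(0.2)² = 8.0 J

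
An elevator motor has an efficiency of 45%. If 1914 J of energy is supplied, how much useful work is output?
W_out = η·W_in = 0.45·1914 = 861.3 J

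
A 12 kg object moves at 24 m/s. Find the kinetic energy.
KE = ½mv² = ½(12)(24)² = 3456.0 J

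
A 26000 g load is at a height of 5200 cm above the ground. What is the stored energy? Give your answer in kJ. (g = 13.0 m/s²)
Convert to SI: m = 26.0 kg, h = 52.0 m
PE = mgh = (26.0)(13.0)(52.0) = 17576.0 J = 17.58 kJ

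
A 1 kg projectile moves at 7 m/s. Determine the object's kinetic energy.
KE = ½mv² = ½(1)(7)² = 24.5 J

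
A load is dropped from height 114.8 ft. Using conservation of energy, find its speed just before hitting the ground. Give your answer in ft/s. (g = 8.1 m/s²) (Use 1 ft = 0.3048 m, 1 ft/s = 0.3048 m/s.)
Convert to SI: h = 34.991 m
mgh = ½mv² ⇒ v = √(2gh) = √(2·8.1·34.991) = 23.8087 m/s = 78.11 ft/s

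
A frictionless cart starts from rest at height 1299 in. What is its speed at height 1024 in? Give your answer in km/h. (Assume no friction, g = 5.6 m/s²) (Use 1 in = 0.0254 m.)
Convert to SI: h₁−h₂ = 6.985 m
mgh₁ = mgh₂ + ½mv² ⇒ v = √(2g(h₁−h₂)) = √(2·5.6·6.985) = 8.84489 m/s = 31.84 km/h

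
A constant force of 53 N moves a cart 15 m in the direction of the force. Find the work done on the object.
W = F·d = (53)(15) = 795.0 J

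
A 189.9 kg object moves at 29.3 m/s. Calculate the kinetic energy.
KE = ½mv² = ½(189.9)(29.3)² = 81510 J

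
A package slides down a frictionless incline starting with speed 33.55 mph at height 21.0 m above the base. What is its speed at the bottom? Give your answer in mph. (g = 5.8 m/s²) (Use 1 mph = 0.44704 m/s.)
Convert to SI: v₀ = 14.9982 m/s, h = 21.0 m
½mv₀² + mgh = ½mv² ⇒ v = √(v₀² + 2gh) = √(14.9982² + 2·5.8·21.0) = 21.6459 m/s = 48.42 mph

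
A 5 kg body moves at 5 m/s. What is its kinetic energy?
KE = ½mv² = ½(5)(5)² = 62.5 J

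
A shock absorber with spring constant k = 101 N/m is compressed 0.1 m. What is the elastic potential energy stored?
PE = ½kx² = ½(101)(0.1)² = 0.505 J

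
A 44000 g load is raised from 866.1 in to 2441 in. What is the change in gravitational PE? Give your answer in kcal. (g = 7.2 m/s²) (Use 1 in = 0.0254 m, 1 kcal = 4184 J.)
Convert to SI: m = 44.0 kg, Δh = 40.0025 m
ΔPE = mgΔh = (44.0)(7.2)(40.0025) = 12672.8 J = 3.029 kcal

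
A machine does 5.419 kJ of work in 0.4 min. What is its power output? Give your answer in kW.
Convert to SI: W = 5419.0 J, t = 24.0 s
P = W/t = 5419.0/24.0 = 225.792 W = 0.2258 kW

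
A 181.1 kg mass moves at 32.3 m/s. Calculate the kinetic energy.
KE = ½mv² = ½(181.1)(32.3)² = 94470 J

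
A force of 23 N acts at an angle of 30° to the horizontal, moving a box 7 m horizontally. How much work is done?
W = F·d·cosθ = (23)(7)cos(30°) = 139.4 J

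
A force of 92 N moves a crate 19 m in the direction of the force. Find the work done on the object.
W = F·d = (92)(19) = 1748 J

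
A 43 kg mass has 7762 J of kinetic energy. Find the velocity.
v = √(2·KE/m) = √(2·7762/43) = 19.0 m/s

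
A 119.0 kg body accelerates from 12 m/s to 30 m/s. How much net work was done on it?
W = ΔKE = ½m(v₂² − v₁²) = ½(119.0)(30² − 12²) = 44982.0 J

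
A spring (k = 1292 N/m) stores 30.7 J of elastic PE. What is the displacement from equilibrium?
x = √(2·PE/k) = √(2·30.7/1292) = 0.218 m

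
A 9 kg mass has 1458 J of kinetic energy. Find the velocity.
v = √(2·KE/m) = √(2·1458/9) = 18.0 m/s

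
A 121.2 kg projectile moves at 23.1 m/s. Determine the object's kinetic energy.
KE = ½mv² = ½(121.2)(23.1)² = 32340 J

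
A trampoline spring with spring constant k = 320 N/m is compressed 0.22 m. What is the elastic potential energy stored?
PE = ½kx² = ½(320)(0.22)² = 7.744 J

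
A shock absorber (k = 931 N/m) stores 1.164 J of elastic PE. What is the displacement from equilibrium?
x = √(2·PE/k) = √(2·1.164/931) = 0.05001 m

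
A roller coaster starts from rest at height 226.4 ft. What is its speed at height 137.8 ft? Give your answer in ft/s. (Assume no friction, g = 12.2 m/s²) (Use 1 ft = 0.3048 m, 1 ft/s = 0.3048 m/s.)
Convert to SI: h₁−h₂ = 27.0053 m
mgh₁ = mgh₂ + ½mv² ⇒ v = √(2g(h₁−h₂)) = √(2·12.2·27.0053) = 25.6696 m/s = 84.22 ft/s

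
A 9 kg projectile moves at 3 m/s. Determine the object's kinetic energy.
KE = ½mv² = ½(9)(3)² = 40.5 J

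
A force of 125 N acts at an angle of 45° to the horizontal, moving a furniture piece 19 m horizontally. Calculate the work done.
W = F·d·cosθ = (125)(19)cos(45°) = 1679 J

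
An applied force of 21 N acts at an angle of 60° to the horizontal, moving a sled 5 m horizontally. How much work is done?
W = F·d·cosθ = (21)(5)cos(60°) = 52.5 J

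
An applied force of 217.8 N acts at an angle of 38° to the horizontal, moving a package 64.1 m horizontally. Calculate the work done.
W = F·d·cosθ = (217.8)(64.1)cos(38°) = 11000 J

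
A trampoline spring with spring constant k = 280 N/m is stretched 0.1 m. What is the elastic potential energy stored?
PE = ½kx² = ½(280)(0.1)² = 1.4 J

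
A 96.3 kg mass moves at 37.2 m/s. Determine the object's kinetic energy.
KE = ½mv² = ½(96.3)(37.2)² = 66630 J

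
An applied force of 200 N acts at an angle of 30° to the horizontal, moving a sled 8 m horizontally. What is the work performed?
W = F·d·cosθ = (200)(8)cos(30°) = 1386 J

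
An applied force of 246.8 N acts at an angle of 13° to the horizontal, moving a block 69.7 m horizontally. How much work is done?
W = F·d·cosθ = (246.8)(69.7)cos(13°) = 16760 J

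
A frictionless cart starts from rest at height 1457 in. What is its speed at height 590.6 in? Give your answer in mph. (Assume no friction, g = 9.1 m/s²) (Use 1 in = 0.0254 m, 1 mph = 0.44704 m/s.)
Convert to SI: h₁−h₂ = 22.0066 m
mgh₁ = mgh₂ + ½mv² ⇒ v = √(2g(h₁−h₂)) = √(2·9.1·22.0066) = 20.013 m/s = 44.77 mph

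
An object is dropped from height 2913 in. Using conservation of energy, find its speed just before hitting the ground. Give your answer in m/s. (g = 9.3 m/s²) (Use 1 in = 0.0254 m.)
Convert to SI: h = 73.9902 m
mgh = ½mv² ⇒ v = √(2gh) = √(2·9.3·73.9902) = 37.1 m/s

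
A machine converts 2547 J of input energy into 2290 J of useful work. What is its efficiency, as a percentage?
η = W_out/W_in = 2290/2547 = 89.91%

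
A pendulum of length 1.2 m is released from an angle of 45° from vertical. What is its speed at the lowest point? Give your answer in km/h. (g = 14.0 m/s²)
h = L(1 − cosθ) = 1.2(1 − cos45°) = 0.351472 m
v = √(2gh) = √(2·14.0·0.351472) = 3.13707 m/s = 11.29 km/h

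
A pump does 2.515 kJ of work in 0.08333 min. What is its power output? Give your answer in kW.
Convert to SI: W = 2515.0 J, t = 4.9998 s
P = W/t = 2515.0/4.9998 = 503.02 W = 0.503 kW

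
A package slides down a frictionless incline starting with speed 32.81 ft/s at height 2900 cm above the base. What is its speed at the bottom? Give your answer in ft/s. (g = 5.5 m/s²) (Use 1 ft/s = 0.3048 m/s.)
Convert to SI: v₀ = 10.0005 m/s, h = 29.0 m
½mv₀² + mgh = ½mv² ⇒ v = √(v₀² + 2gh) = √(10.0005² + 2·5.5·29.0) = 20.4697 m/s = 67.16 ft/s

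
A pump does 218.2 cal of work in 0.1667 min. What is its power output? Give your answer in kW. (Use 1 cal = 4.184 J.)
Convert to SI: W = 912.949 J, t = 10.002 s
P = W/t = 912.949/10.002 = 91.2766 W = 0.09128 kW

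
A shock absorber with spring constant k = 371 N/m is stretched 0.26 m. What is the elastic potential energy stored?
PE = ½kx² = ½(371)(0.26)² = 12.54 J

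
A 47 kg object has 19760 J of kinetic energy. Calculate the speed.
v = √(2·KE/m) = √(2·19760/47) = 29.0 m/s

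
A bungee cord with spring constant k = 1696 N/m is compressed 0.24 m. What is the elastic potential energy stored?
PE = ½kx² = ½(1696)(0.24)² = 48.84 J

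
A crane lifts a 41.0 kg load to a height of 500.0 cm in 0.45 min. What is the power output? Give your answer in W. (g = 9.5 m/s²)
Convert to SI: m = 41.0 kg, h = 5.0 m, t = 27.0 s
P = mgh/t = (41.0)(9.5)(5.0)/27.0 = 72.13 W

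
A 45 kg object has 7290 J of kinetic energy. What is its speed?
v = √(2·KE/m) = √(2·7290/45) = 18.0 m/s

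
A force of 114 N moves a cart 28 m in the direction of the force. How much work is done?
W = F·d = (114)(28) = 3192 J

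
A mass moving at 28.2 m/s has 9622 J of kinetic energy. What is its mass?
m = 2·KE/v² = 2·9622/(28.2)² = 24.2 kg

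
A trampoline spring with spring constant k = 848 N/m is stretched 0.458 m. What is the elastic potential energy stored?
PE = ½kx² = ½(848)(0.458)² = 88.94 J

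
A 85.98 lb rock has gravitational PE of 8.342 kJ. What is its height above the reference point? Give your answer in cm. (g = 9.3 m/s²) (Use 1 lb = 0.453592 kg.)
Convert to SI: m = 38.9998 kg, PE = 8342.0 J
h = PE/(mg) = 8342.0/(38.9998·9.3) = 22.9998 m = 2300 cm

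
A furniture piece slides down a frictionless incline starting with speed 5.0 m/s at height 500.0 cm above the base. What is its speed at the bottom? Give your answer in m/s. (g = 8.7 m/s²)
Convert to SI: v₀ = 5.0 m/s, h = 5.0 m
½mv₀² + mgh = ½mv² ⇒ v = √(v₀² + 2gh) = √(5.0² + 2·8.7·5.0) = 10.58 m/s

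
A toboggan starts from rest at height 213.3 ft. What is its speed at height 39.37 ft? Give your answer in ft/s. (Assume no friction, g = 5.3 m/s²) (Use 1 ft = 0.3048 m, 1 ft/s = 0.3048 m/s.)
Convert to SI: h₁−h₂ = 53.0139 m
mgh₁ = mgh₂ + ½mv² ⇒ v = √(2g(h₁−h₂)) = √(2·5.3·53.0139) = 23.7054 m/s = 77.77 ft/s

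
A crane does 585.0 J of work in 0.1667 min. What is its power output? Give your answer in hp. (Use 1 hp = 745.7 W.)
Convert to SI: W = 585.0 J, t = 10.002 s
P = W/t = 585.0/10.002 = 58.4883 W = 0.07843 hp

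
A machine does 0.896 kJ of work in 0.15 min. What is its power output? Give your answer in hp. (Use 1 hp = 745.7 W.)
Convert to SI: W = 896.0 J, t = 9.0 s
P = W/t = 896.0/9.0 = 99.5556 W = 0.1335 hp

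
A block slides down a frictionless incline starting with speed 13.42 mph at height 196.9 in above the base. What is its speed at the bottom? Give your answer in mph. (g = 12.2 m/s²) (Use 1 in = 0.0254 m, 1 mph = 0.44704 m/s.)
Convert to SI: v₀ = 5.99928 m/s, h = 5.00126 m
½mv₀² + mgh = ½mv² ⇒ v = √(v₀² + 2gh) = √(5.99928² + 2·12.2·5.00126) = 12.5707 m/s = 28.12 mph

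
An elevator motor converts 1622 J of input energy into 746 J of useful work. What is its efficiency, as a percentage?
η = W_out/W_in = 746/1622 = 45.99%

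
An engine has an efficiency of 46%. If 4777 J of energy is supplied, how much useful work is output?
W_out = η·W_in = 0.46·4777 = 2197.42 J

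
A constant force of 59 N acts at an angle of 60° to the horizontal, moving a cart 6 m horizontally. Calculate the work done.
W = F·d·cosθ = (59)(6)cos(60°) = 177.0 J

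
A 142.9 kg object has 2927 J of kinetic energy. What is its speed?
v = √(2·KE/m) = √(2·2927/142.9) = 6.4 m/s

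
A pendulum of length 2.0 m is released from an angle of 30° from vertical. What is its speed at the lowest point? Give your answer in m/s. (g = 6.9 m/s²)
h = L(1 − cosθ) = 2.0(1 − cos30°) = 0.267949 m
v = √(2gh) = √(2·6.9·0.267949) = 1.923 m/s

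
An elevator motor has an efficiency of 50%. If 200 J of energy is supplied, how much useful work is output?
W_out = η·W_in = 0.5·200 = 100.0 J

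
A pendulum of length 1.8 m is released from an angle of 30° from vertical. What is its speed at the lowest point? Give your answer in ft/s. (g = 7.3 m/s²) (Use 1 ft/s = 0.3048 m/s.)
h = L(1 − cosθ) = 1.8(1 − cos30°) = 0.241154 m
v = √(2gh) = √(2·7.3·0.241154) = 1.87639 m/s = 6.156 ft/s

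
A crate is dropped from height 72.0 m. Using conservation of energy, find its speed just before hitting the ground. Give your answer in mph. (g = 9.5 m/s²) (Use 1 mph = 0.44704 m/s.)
mgh = ½mv² ⇒ v = √(2gh) = √(2·9.5·72.0) = 36.9865 m/s = 82.74 mph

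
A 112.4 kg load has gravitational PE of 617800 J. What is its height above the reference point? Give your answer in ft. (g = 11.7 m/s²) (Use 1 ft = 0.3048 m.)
h = PE/(mg) = 617800/(112.4·11.7) = 469.781 m = 1541 ft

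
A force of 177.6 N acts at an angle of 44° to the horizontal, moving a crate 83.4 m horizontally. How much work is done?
W = F·d·cosθ = (177.6)(83.4)cos(44°) = 10650 J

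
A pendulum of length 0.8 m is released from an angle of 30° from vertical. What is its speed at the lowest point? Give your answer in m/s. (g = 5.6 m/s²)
h = L(1 − cosθ) = 0.8(1 − cos30°) = 0.10718 m
v = √(2gh) = √(2·5.6·0.10718) = 1.096 m/s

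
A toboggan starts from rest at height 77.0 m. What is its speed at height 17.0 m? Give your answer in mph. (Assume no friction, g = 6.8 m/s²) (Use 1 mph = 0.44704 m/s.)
mgh₁ = mgh₂ + ½mv² ⇒ v = √(2g(h₁−h₂)) = √(2·6.8·60.0) = 28.5657 m/s = 63.9 mph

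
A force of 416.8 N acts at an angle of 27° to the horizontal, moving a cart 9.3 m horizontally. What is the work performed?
W = F·d·cosθ = (416.8)(9.3)cos(27°) = 3454 J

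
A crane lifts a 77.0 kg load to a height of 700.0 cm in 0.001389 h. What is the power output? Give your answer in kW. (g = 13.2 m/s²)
Convert to SI: m = 77.0 kg, h = 7.0 m, t = 5.0004 s
P = mgh/t = (77.0)(13.2)(7.0)/5.0004 = 1422.85 W = 1.423 kW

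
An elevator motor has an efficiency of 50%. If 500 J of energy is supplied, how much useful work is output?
W_out = η·W_in = 0.5·500 = 250.0 J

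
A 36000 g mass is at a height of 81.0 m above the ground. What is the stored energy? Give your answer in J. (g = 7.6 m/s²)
Convert to SI: m = 36.0 kg, h = 81.0 m
PE = mgh = (36.0)(7.6)(81.0) = 22160 J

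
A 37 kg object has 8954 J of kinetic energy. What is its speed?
v = √(2·KE/m) = √(2·8954/37) = 22.0 m/s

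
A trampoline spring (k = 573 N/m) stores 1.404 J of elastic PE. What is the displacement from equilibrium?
x = √(2·PE/k) = √(2·1.404/573) = 0.07 m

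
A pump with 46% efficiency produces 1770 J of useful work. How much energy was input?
W_in = W_out/η = 1770/0.46 = 3848 J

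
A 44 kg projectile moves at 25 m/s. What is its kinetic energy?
KE = ½mv² = ½(44)(25)² = 13750.0 J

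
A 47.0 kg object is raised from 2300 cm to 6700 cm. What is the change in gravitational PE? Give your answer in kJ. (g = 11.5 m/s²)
Convert to SI: m = 47.0 kg, Δh = 44.0 m
ΔPE = mgΔh = (47.0)(11.5)(44.0) = 23782.0 J = 23.78 kJ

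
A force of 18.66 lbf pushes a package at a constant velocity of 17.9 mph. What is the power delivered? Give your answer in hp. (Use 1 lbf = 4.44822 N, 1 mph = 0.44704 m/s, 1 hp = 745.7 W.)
Convert to SI: F = 83.0038 N, v = 8.00202 m/s
P = Fv = (83.0038)(8.00202) = 664.198 W = 0.8907 hp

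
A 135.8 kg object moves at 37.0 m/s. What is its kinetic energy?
KE = ½mv² = ½(135.8)(37.0)² = 92960 J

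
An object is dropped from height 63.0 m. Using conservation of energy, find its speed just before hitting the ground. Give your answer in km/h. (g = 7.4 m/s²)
mgh = ½mv² ⇒ v = √(2gh) = √(2·7.4·63.0) = 30.5352 m/s = 109.9 km/h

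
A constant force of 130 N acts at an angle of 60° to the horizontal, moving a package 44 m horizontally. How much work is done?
W = F·d·cosθ = (130)(44)cos(60°) = 2860 J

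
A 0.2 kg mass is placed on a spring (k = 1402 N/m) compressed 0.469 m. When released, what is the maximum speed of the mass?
½kx² = ½mv² ⇒ v = x√(k/m) = (0.469)√(1402/0.2) = 39.27 m/s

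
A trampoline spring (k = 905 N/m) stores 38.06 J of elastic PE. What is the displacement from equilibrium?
x = √(2·PE/k) = √(2·38.06/905) = 0.29 m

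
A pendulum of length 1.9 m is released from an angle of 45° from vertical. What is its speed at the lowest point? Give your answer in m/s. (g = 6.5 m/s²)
h = L(1 − cosθ) = 1.9(1 − cos45°) = 0.556497 m
v = √(2gh) = √(2·6.5·0.556497) = 2.69 m/s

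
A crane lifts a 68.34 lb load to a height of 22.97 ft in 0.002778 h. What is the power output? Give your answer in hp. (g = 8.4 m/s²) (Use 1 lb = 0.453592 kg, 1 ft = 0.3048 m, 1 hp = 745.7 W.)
Convert to SI: m = 30.9985 kg, h = 7.00126 m, t = 10.0008 s
P = mgh/t = (30.9985)(8.4)(7.00126)/10.0008 = 182.289 W = 0.2445 hp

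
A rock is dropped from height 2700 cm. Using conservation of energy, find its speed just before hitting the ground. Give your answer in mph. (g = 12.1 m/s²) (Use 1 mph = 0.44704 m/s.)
Convert to SI: h = 27.0 m
mgh = ½mv² ⇒ v = √(2gh) = √(2·12.1·27.0) = 25.5617 m/s = 57.18 mph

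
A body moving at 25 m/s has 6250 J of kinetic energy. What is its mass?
m = 2·KE/v² = 2·6250/(25)² = 20.0 kg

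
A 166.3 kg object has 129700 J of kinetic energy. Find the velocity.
v = √(2·KE/m) = √(2·129700/166.3) = 39.49 m/s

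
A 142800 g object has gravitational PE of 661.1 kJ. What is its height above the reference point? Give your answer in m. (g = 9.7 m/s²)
Convert to SI: m = 142.8 kg, PE = 661100 J
h = PE/(mg) = 661100/(142.8·9.7) = 477.3 m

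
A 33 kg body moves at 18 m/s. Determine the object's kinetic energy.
KE = ½mv² = ½(33)(18)² = 5346.0 J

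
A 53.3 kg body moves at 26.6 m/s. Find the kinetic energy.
KE = ½mv² = ½(53.3)(26.6)² = 18860 J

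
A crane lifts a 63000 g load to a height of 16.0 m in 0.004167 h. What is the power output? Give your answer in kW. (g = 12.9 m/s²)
Convert to SI: m = 63.0 kg, h = 16.0 m, t = 15.0012 s
P = mgh/t = (63.0)(12.9)(16.0)/15.0012 = 866.811 W = 0.8668 kW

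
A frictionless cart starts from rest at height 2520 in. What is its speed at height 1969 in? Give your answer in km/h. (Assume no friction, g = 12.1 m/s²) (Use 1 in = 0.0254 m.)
Convert to SI: h₁−h₂ = 13.9954 m
mgh₁ = mgh₂ + ½mv² ⇒ v = √(2g(h₁−h₂)) = √(2·12.1·13.9954) = 18.4035 m/s = 66.25 km/h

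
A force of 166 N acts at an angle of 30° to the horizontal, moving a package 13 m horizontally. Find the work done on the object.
W = F·d·cosθ = (166)(13)cos(30°) = 1869 J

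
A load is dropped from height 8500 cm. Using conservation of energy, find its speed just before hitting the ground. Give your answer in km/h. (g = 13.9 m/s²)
Convert to SI: h = 85.0 m
mgh = ½mv² ⇒ v = √(2gh) = √(2·13.9·85.0) = 48.6107 m/s = 175.0 km/h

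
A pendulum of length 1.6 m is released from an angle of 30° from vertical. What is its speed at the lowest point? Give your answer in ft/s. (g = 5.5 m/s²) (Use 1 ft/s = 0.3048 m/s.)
h = L(1 − cosθ) = 1.6(1 − cos30°) = 0.214359 m
v = √(2gh) = √(2·5.5·0.214359) = 1.53556 m/s = 5.038 ft/s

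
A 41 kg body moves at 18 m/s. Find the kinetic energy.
KE = ½mv² = ½(41)(18)² = 6642.0 J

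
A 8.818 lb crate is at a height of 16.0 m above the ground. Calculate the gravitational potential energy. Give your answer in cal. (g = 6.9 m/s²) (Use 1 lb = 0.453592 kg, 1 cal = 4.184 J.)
Convert to SI: m = 3.99977 kg, h = 16.0 m
PE = mgh = (3.99977)(6.9)(16.0) = 441.575 J = 105.5 cal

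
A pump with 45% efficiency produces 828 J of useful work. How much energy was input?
W_in = W_out/η = 828/0.45 = 1840 J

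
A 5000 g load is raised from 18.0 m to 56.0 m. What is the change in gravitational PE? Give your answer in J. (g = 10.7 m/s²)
Convert to SI: m = 5.0 kg, Δh = 38.0 m
ΔPE = mgΔh = (5.0)(10.7)(38.0) = 2033 J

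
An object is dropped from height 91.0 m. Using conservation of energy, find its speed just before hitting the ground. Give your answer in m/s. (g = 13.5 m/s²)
mgh = ½mv² ⇒ v = √(2gh) = √(2·13.5·91.0) = 49.57 m/s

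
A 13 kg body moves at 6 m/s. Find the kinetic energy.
KE = ½mv² = ½(13)(6)² = 234.0 J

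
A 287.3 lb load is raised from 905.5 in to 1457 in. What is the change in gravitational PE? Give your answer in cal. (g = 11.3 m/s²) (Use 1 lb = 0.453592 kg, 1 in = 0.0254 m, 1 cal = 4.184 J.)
Convert to SI: m = 130.317 kg, Δh = 14.0081 m
ΔPE = mgΔh = (130.317)(11.3)(14.0081) = 20628.1 J = 4930 cal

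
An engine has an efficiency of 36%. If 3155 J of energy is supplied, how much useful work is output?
W_out = η·W_in = 0.36·3155 = 1135.8 J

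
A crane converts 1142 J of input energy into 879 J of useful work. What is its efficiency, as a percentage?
η = W_out/W_in = 879/1142 = 76.97%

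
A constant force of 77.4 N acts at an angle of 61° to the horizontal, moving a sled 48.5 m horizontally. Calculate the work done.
W = F·d·cosθ = (77.4)(48.5)cos(61°) = 1820 J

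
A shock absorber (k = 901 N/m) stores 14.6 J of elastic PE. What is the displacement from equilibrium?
x = √(2·PE/k) = √(2·14.6/901) = 0.18 m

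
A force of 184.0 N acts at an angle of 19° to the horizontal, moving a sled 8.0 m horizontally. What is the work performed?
W = F·d·cosθ = (184.0)(8.0)cos(19°) = 1392 J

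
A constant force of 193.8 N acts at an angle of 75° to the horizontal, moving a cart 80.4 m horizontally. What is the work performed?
W = F·d·cosθ = (193.8)(80.4)cos(75°) = 4033 J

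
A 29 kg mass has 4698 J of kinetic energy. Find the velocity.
v = √(2·KE/m) = √(2·4698/29) = 18.0 m/s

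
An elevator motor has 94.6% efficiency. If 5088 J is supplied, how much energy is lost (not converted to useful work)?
W_lost = W_in(1 − η) = 5088·(1 − 0.946) = 274.8 J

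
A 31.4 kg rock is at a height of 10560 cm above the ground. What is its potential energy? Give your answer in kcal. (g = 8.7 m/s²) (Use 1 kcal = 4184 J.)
Convert to SI: m = 31.4 kg, h = 105.6 m
PE = mgh = (31.4)(8.7)(105.6) = 28847.8 J = 6.895 kcal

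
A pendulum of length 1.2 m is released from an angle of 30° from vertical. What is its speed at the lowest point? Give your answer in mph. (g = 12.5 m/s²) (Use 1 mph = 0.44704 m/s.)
h = L(1 − cosθ) = 1.2(1 − cos30°) = 0.16077 m
v = √(2gh) = √(2·12.5·0.16077) = 2.0048 m/s = 4.485 mph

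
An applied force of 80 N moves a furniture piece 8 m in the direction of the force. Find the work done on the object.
W = F·d = (80)(8) = 640.0 J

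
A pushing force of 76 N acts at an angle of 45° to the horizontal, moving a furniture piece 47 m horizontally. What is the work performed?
W = F·d·cosθ = (76)(47)cos(45°) = 2526 J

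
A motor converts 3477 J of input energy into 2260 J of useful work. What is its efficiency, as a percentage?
η = W_out/W_in = 2260/3477 = 65.0%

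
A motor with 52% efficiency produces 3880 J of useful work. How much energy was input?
W_in = W_out/η = 3880/0.52 = 7462 J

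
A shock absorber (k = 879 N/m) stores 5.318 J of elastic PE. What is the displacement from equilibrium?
x = √(2·PE/k) = √(2·5.318/879) = 0.11 m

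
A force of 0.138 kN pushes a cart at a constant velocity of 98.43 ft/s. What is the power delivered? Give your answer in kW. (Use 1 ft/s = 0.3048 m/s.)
Convert to SI: F = 138.0 N, v = 30.0015 m/s
P = Fv = (138.0)(30.0015) = 4140.2 W = 4.14 kW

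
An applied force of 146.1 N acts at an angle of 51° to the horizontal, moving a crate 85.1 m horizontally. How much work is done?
W = F·d·cosθ = (146.1)(85.1)cos(51°) = 7824 J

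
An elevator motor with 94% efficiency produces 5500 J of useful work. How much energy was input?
W_in = W_out/η = 5500/0.94 = 5851 J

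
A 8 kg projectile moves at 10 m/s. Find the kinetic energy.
KE = ½mv² = ½(8)(10)² = 400.0 J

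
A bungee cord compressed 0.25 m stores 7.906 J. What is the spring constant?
k = 2·PE/x² = 2·7.906/(0.25)² = 253.0 N/m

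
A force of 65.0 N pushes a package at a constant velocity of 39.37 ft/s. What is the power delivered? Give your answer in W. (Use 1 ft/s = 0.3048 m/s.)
Convert to SI: F = 65.0 N, v = 12.0 m/s
P = Fv = (65.0)(12.0) = 780.0 W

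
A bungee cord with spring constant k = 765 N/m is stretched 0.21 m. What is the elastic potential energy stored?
PE = ½kx² = ½(765)(0.21)² = 16.87 J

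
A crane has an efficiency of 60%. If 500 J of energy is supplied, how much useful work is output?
W_out = η·W_in = 0.6·500 = 300.0 J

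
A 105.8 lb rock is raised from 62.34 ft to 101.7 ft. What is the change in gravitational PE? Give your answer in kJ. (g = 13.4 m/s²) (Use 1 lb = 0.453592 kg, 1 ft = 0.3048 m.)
Convert to SI: m = 47.99 kg, Δh = 11.9969 m
ΔPE = mgΔh = (47.99)(13.4)(11.9969) = 7714.82 J = 7.715 kJ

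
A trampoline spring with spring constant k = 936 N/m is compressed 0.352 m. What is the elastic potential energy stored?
PE = ½kx² = ½(936)(0.352)² = 57.99 J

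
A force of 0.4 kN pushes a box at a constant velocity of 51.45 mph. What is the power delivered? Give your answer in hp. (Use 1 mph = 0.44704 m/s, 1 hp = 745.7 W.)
Convert to SI: F = 400.0 N, v = 23.0002 m/s
P = Fv = (400.0)(23.0002) = 9200.08 W = 12.34 hp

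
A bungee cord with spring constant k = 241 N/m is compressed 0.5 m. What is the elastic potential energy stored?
PE = ½kx² = ½(241)(0.5)² = 30.13 J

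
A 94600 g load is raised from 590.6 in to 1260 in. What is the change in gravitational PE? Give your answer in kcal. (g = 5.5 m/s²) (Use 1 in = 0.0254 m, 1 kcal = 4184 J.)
Convert to SI: m = 94.6 kg, Δh = 17.0028 m
ΔPE = mgΔh = (94.6)(5.5)(17.0028) = 8846.54 J = 2.114 kcal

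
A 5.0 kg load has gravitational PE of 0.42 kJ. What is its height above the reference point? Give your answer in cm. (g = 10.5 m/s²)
Convert to SI: m = 5.0 kg, PE = 420.0 J
h = PE/(mg) = 420.0/(5.0·10.5) = 8.0 m = 800.0 cm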